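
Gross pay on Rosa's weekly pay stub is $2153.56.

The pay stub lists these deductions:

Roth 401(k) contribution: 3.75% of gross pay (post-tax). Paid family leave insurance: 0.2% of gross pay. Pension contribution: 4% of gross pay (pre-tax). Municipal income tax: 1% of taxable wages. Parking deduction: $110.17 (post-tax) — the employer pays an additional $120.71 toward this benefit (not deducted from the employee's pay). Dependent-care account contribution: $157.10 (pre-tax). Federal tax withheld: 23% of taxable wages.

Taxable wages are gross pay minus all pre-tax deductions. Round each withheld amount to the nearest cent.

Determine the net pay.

Pension contribution: $2153.56 × 0.04 = $86.14
Dependent-care account contribution: $157.10
Pre-tax total = $86.14 + $157.10 = $243.24
Taxable wages = $2153.56 − $243.24 = $1910.32
Municipal income tax: $1910.32 × 0.01 = $19.10
Federal tax withheld: $1910.32 × 0.23 = $439.37
Paid family leave insurance: $2153.56 × 0.002 = $4.31
Parking deduction: $110.17
Roth 401(k) contribution: $2153.56 × 0.0375 = $80.76
(Employer's $120.71 toward parking deduction is not withheld from the employee.)
Total deductions = $86.14 + $157.10 + $19.10 + $439.37 + $4.31 + $110.17 + $80.76 = $896.95
Net pay = $2153.56 − $896.95 = $1256.61

$1256.61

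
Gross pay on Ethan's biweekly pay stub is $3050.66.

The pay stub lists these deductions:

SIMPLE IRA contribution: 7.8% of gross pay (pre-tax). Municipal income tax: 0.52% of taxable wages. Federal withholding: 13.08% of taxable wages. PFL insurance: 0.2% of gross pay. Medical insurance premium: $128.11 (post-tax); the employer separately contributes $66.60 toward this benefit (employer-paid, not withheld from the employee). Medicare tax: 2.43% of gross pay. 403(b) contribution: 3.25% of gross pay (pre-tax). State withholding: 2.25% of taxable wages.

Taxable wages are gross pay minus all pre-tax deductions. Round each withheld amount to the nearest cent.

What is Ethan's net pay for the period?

$2075.12

403(b) contribution: $3050.66 × 0.0325 = $99.15
SIMPLE IRA contribution: $3050.66 × 0.078 = $237.95
Pre-tax total = $99.15 + $237.95 = $337.10
Taxable wages = $3050.66 − $337.10 = $2713.56
Municipal income tax: $2713.56 × 0.0052 = $14.11
Federal withholding: $2713.56 × 0.1308 = $354.93
State withholding: $2713.56 × 0.0225 = $61.06
PFL insurance: $3050.66 × 0.002 = $6.10
Medicare tax: $3050.66 × 0.0243 = $74.13
Medical insurance premium: $128.11
(Employer's $66.60 toward medical insurance premium is not withheld from the employee.)
Total deductions = $99.15 + $237.95 + $14.11 + $354.93 + $61.06 + $6.10 + $74.13 + $128.11 = $975.54
Net pay = $3050.66 − $975.54 = $2075.12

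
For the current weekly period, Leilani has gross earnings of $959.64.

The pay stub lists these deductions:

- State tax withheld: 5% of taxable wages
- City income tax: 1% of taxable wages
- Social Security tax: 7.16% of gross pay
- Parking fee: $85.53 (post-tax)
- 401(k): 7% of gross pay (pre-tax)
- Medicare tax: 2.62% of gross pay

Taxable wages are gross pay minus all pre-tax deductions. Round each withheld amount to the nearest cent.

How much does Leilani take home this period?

$659.55

401(k): $959.64 × 0.07 = $67.17
Taxable wages = $959.64 − $67.17 = $892.47
City income tax: $892.47 × 0.01 = $8.92
State tax withheld: $892.47 × 0.05 = $44.62
Social Security tax: $959.64 × 0.0716 = $68.71
Medicare tax: $959.64 × 0.0262 = $25.14
Parking fee: $85.53
Total deductions = $67.17 + $8.92 + $44.62 + $68.71 + $25.14 + $85.53 = $300.09
Net pay = $959.64 − $300.09 = $659.55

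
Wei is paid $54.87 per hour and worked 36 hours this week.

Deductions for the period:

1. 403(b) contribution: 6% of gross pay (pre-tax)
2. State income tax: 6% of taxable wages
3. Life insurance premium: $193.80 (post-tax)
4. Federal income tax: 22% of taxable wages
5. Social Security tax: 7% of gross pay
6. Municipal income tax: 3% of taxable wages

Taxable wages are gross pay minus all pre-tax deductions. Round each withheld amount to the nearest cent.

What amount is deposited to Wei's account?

$949.12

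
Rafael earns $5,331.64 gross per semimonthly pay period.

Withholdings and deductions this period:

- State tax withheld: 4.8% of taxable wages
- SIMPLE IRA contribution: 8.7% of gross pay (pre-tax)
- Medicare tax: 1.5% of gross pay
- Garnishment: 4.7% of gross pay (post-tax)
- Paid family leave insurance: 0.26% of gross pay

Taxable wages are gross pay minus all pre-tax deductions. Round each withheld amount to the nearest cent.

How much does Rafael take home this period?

SIMPLE IRA contribution: $5,331.64 × 0.087 = $463.85
Taxable wages = $5,331.64 − $463.85 = $4,867.79
State tax withheld: $4,867.79 × 0.048 = $233.65
Medicare tax: $5,331.64 × 0.015 = $79.97
Paid family leave insurance: $5,331.64 × 0.0026 = $13.86
Garnishment: $5,331.64 × 0.047 = $250.59
Total deductions = $463.85 + $233.65 + $79.97 + $13.86 + $250.59 = $1,041.92
Net pay = $5,331.64 − $1,041.92 = $4,289.72

$4,289.72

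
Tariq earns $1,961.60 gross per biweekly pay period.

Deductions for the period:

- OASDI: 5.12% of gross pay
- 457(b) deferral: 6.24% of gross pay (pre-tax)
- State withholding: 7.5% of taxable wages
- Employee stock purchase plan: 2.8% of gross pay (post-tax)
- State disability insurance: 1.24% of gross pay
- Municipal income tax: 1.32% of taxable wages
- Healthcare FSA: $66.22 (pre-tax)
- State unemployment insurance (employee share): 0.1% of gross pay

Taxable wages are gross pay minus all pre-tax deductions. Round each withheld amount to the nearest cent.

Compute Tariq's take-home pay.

$1,434.98

Healthcare FSA: $66.22
457(b) deferral: $1,961.60 × 0.0624 = $122.40
Pre-tax total = $66.22 + $122.40 = $188.62
Taxable wages = $1,961.60 − $188.62 = $1,772.98
State withholding: $1,772.98 × 0.075 = $132.97
Municipal income tax: $1,772.98 × 0.0132 = $23.40
State unemployment insurance (employee share): $1,961.60 × 0.001 = $1.96
OASDI: $1,961.60 × 0.0512 = $100.43
State disability insurance: $1,961.60 × 0.0124 = $24.32
Employee stock purchase plan: $1,961.60 × 0.028 = $54.92
Total deductions = $66.22 + $122.40 + $132.97 + $23.40 + $1.96 + $100.43 + $24.32 + $54.92 = $526.62
Net pay = $1,961.60 − $526.62 = $1,434.98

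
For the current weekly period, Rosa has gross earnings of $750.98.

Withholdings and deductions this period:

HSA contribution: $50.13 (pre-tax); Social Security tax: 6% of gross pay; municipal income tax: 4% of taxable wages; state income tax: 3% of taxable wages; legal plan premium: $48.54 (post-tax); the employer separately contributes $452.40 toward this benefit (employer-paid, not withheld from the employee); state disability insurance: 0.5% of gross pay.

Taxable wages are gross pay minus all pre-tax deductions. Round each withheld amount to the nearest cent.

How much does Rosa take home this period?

$554.44

HSA contribution: $50.13
Taxable wages = $750.98 − $50.13 = $700.85
State income tax: $700.85 × 0.03 = $21.03
Municipal income tax: $700.85 × 0.04 = $28.03
State disability insurance: $750.98 × 0.005 = $3.75
Social Security tax: $750.98 × 0.06 = $45.06
Legal plan premium: $48.54
(Employer's $452.40 toward legal plan premium is not withheld from the employee.)
Total deductions = $50.13 + $21.03 + $28.03 + $3.75 + $45.06 + $48.54 = $196.54
Net pay = $750.98 − $196.54 = $554.44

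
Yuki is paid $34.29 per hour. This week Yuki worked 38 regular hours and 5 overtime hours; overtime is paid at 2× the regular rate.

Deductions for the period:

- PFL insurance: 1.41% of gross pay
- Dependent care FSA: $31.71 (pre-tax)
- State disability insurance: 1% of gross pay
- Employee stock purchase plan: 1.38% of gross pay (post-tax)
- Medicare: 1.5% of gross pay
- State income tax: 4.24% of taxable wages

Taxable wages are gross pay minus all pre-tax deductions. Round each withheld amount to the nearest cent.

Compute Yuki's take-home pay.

Regular pay: 38 × $34.29 = $1,303.02
Overtime pay: 5 × $34.29 × 2 = $342.90
Gross pay = $1,303.02 + $342.90 = $1,645.92
Dependent care FSA: $31.71
Taxable wages = $1,645.92 − $31.71 = $1,614.21
State income tax: $1,614.21 × 0.0424 = $68.44
PFL insurance: $1,645.92 × 0.0141 = $23.21
Medicare: $1,645.92 × 0.015 = $24.69
State disability insurance: $1,645.92 × 0.01 = $16.46
Employee stock purchase plan: $1,645.92 × 0.0138 = $22.71
Total deductions = $31.71 + $68.44 + $23.21 + $24.69 + $16.46 + $22.71 = $187.22
Net pay = $1,645.92 − $187.22 = $1,458.70

$1,458.70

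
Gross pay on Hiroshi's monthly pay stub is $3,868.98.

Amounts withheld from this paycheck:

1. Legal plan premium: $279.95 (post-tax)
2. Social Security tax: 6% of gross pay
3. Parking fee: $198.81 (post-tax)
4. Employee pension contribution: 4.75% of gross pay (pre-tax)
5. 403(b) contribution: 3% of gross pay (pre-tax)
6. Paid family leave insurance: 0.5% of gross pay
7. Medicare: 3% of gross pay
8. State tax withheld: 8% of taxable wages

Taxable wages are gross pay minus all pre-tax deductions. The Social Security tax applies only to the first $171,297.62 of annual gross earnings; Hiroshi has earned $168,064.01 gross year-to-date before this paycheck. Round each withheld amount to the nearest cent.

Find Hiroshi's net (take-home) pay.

$2,475.41

Employee pension contribution: $3,868.98 × 0.0475 = $183.78
403(b) contribution: $3,868.98 × 0.03 = $116.07
Pre-tax total = $183.78 + $116.07 = $299.85
Taxable wages = $3,868.98 − $299.85 = $3,569.13
State tax withheld: $3,569.13 × 0.08 = $285.53
Paid family leave insurance: $3,868.98 × 0.005 = $19.34
Social Security tax: only $171,297.62 − $168,064.01 = $3,233.61 of this check is subject → $3,233.61 × 0.06 = $194.02
Medicare: $3,868.98 × 0.03 = $116.07
Parking fee: $198.81
Legal plan premium: $279.95
Total deductions = $183.78 + $116.07 + $285.53 + $19.34 + $194.02 + $116.07 + $198.81 + $279.95 = $1,393.57
Net pay = $3,868.98 − $1,393.57 = $2,475.41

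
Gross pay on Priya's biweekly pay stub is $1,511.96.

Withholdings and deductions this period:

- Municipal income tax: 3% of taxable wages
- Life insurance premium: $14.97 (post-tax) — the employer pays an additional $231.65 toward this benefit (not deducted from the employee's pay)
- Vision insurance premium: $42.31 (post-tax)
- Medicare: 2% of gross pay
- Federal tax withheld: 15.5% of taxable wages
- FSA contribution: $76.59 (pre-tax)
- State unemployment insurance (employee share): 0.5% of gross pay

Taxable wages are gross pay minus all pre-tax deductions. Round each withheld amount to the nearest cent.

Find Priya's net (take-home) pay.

FSA contribution: $76.59
Taxable wages = $1,511.96 − $76.59 = $1,435.37
Federal tax withheld: $1,435.37 × 0.155 = $222.48
Municipal income tax: $1,435.37 × 0.03 = $43.06
Medicare: $1,511.96 × 0.02 = $30.24
State unemployment insurance (employee share): $1,511.96 × 0.005 = $7.56
Life insurance premium: $14.97
Vision insurance premium: $42.31
(Employer's $231.65 toward life insurance premium is not withheld from the employee.)
Total deductions = $76.59 + $222.48 + $43.06 + $30.24 + $7.56 + $14.97 + $42.31 = $437.21
Net pay = $1,511.96 − $437.21 = $1,074.75

$1,074.75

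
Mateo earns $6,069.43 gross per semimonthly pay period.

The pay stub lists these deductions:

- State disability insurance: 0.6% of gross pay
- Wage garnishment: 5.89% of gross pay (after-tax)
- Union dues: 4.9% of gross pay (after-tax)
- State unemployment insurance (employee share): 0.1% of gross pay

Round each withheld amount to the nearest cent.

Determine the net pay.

State unemployment insurance (employee share): $6,069.43 × 0.001 = $6.07
State disability insurance: $6,069.43 × 0.006 = $36.42
Union dues: $6,069.43 × 0.049 = $297.40
Wage garnishment: $6,069.43 × 0.0589 = $357.49
Total deductions = $6.07 + $36.42 + $297.40 + $357.49 = $697.38
Net pay = $6,069.43 − $697.38 = $5,372.05

$5,372.05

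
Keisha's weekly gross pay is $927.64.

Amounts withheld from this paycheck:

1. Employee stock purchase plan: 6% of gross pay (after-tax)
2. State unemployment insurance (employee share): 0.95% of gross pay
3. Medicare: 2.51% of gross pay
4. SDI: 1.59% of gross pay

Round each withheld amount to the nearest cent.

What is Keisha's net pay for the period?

$825.14

Medicare: $927.64 × 0.0251 = $23.28
SDI: $927.64 × 0.0159 = $14.75
State unemployment insurance (employee share): $927.64 × 0.0095 = $8.81
Employee stock purchase plan: $927.64 × 0.06 = $55.66
Total deductions = $23.28 + $14.75 + $8.81 + $55.66 = $102.50
Net pay = $927.64 − $102.50 = $825.14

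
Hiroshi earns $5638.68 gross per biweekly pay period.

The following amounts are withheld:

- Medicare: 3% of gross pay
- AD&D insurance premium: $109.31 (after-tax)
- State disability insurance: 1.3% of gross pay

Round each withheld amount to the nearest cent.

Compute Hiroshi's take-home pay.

Medicare: $5638.68 × 0.03 = $169.16
State disability insurance: $5638.68 × 0.013 = $73.30
AD&D insurance premium: $109.31
Total deductions = $169.16 + $73.30 + $109.31 = $351.77
Net pay = $5638.68 − $351.77 = $5286.91

$5286.91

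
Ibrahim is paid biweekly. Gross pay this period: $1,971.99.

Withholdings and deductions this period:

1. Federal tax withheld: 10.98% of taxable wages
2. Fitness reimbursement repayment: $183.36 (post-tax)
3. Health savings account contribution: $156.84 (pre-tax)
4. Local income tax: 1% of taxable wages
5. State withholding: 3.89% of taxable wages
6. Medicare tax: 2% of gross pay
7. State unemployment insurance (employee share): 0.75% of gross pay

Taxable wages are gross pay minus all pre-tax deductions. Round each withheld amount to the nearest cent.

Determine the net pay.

$1,289.50

Health savings account contribution: $156.84
Taxable wages = $1,971.99 − $156.84 = $1,815.15
Local income tax: $1,815.15 × 0.01 = $18.15
State withholding: $1,815.15 × 0.0389 = $70.61
Federal tax withheld: $1,815.15 × 0.1098 = $199.30
State unemployment insurance (employee share): $1,971.99 × 0.0075 = $14.79
Medicare tax: $1,971.99 × 0.02 = $39.44
Fitness reimbursement repayment: $183.36
Total deductions = $156.84 + $18.15 + $70.61 + $199.30 + $14.79 + $39.44 + $183.36 = $682.49
Net pay = $1,971.99 − $682.49 = $1,289.50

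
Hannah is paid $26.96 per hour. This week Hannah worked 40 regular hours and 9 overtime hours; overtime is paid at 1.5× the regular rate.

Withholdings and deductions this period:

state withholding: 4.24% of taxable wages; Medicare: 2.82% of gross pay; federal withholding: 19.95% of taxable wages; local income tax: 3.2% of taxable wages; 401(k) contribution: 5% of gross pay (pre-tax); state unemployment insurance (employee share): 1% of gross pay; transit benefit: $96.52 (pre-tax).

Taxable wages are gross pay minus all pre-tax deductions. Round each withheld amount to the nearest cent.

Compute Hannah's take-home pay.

Regular pay: 40 × $26.96 = $1,078.40
Overtime pay: 9 × $26.96 × 1.5 = $363.96
Gross pay = $1,078.40 + $363.96 = $1,442.36
401(k) contribution: $1,442.36 × 0.05 = $72.12
Transit benefit: $96.52
Pre-tax total = $72.12 + $96.52 = $168.64
Taxable wages = $1,442.36 − $168.64 = $1,273.72
Local income tax: $1,273.72 × 0.032 = $40.76
Federal withholding: $1,273.72 × 0.1995 = $254.11
State withholding: $1,273.72 × 0.0424 = $54.01
Medicare: $1,442.36 × 0.0282 = $40.67
State unemployment insurance (employee share): $1,442.36 × 0.01 = $14.42
Total deductions = $72.12 + $96.52 + $40.76 + $254.11 + $54.01 + $40.67 + $14.42 = $572.61
Net pay = $1,442.36 − $572.61 = $869.75

$869.75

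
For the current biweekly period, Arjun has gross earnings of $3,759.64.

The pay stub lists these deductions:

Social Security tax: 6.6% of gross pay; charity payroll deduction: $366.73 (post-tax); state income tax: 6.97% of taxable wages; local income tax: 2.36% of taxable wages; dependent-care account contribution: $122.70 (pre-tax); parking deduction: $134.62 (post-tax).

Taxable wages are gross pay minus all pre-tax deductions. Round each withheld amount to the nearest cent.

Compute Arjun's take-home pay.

Dependent-care account contribution: $122.70
Taxable wages = $3,759.64 − $122.70 = $3,636.94
State income tax: $3,636.94 × 0.0697 = $253.49
Local income tax: $3,636.94 × 0.0236 = $85.83
Social Security tax: $3,759.64 × 0.066 = $248.14
Charity payroll deduction: $366.73
Parking deduction: $134.62
Total deductions = $122.70 + $253.49 + $85.83 + $248.14 + $366.73 + $134.62 = $1,211.51
Net pay = $3,759.64 − $1,211.51 = $2,548.13

$2,548.13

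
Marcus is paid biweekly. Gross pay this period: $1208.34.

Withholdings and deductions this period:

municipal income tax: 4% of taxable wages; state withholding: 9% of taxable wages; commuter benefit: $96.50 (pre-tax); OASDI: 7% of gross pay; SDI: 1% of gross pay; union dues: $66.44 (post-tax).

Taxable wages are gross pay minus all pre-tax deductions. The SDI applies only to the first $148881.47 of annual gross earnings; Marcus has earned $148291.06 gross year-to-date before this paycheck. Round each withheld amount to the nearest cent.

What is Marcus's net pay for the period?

$810.38

Commuter benefit: $96.50
Taxable wages = $1208.34 − $96.50 = $1111.84
Municipal income tax: $1111.84 × 0.04 = $44.47
State withholding: $1111.84 × 0.09 = $100.07
OASDI: $1208.34 × 0.07 = $84.58
SDI: only $148881.47 − $148291.06 = $590.41 of this check is subject → $590.41 × 0.01 = $5.90
Union dues: $66.44
Total deductions = $96.50 + $44.47 + $100.07 + $84.58 + $5.90 + $66.44 = $397.96
Net pay = $1208.34 − $397.96 = $810.38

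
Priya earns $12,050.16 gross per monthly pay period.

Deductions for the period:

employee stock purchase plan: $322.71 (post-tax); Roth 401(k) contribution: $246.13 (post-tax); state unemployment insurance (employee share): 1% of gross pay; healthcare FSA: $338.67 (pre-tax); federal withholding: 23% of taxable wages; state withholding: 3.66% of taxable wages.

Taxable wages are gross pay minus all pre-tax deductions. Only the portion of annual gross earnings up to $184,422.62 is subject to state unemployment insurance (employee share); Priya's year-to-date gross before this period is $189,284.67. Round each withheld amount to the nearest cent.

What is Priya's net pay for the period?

$8,020.37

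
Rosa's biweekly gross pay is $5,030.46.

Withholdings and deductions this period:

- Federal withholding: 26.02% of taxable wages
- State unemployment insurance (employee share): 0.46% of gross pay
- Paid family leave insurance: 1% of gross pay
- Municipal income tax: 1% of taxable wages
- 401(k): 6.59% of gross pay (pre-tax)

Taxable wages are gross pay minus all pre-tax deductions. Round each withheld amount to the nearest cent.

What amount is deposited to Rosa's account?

401(k): $5,030.46 × 0.0659 = $331.51
Taxable wages = $5,030.46 − $331.51 = $4,698.95
Municipal income tax: $4,698.95 × 0.01 = $46.99
Federal withholding: $4,698.95 × 0.2602 = $1,222.67
Paid family leave insurance: $5,030.46 × 0.01 = $50.30
State unemployment insurance (employee share): $5,030.46 × 0.0046 = $23.14
Total deductions = $331.51 + $46.99 + $1,222.67 + $50.30 + $23.14 = $1,674.61
Net pay = $5,030.46 − $1,674.61 = $3,355.85

$3,355.85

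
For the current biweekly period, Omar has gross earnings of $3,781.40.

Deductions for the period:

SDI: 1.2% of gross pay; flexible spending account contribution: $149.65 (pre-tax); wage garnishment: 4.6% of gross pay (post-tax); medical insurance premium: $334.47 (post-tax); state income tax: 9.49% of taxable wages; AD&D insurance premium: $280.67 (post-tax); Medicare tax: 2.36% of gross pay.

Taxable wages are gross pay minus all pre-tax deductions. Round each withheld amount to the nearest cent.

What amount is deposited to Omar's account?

$2,363.40

Flexible spending account contribution: $149.65
Taxable wages = $3,781.40 − $149.65 = $3,631.75
State income tax: $3,631.75 × 0.0949 = $344.65
Medicare tax: $3,781.40 × 0.0236 = $89.24
SDI: $3,781.40 × 0.012 = $45.38
Medical insurance premium: $334.47
Wage garnishment: $3,781.40 × 0.046 = $173.94
AD&D insurance premium: $280.67
Total deductions = $149.65 + $344.65 + $89.24 + $45.38 + $334.47 + $173.94 + $280.67 = $1,418.00
Net pay = $3,781.40 − $1,418.00 = $2,363.40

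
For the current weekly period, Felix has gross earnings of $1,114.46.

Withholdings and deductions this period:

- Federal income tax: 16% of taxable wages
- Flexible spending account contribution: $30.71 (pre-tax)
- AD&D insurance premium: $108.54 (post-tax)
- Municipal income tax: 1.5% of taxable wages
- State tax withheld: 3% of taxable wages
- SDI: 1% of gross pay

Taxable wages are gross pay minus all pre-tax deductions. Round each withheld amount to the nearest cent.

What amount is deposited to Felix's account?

Flexible spending account contribution: $30.71
Taxable wages = $1,114.46 − $30.71 = $1,083.75
Municipal income tax: $1,083.75 × 0.015 = $16.26
State tax withheld: $1,083.75 × 0.03 = $32.51
Federal income tax: $1,083.75 × 0.16 = $173.40
SDI: $1,114.46 × 0.01 = $11.14
AD&D insurance premium: $108.54
Total deductions = $30.71 + $16.26 + $32.51 + $173.40 + $11.14 + $108.54 = $372.56
Net pay = $1,114.46 − $372.56 = $741.90

$741.90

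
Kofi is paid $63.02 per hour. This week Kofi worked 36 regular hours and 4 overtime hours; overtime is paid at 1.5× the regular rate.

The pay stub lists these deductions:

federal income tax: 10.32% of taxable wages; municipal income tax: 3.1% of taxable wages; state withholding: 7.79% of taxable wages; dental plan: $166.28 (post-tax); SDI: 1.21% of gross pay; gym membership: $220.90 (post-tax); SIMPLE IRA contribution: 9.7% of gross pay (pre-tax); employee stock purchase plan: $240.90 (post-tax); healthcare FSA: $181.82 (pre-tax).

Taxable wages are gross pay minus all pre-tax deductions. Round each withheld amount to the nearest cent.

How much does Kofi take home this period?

$1,079.79

Regular pay: 36 × $63.02 = $2,268.72
Overtime pay: 4 × $63.02 × 1.5 = $378.12
Gross pay = $2,268.72 + $378.12 = $2,646.84
Healthcare FSA: $181.82
SIMPLE IRA contribution: $2,646.84 × 0.097 = $256.74
Pre-tax total = $181.82 + $256.74 = $438.56
Taxable wages = $2,646.84 − $438.56 = $2,208.28
Municipal income tax: $2,208.28 × 0.031 = $68.46
State withholding: $2,208.28 × 0.0779 = $172.03
Federal income tax: $2,208.28 × 0.1032 = $227.89
SDI: $2,646.84 × 0.0121 = $32.03
Dental plan: $166.28
Employee stock purchase plan: $240.90
Gym membership: $220.90
Total deductions = $181.82 + $256.74 + $68.46 + $172.03 + $227.89 + $32.03 + $166.28 + $240.90 + $220.90 = $1,567.05
Net pay = $2,646.84 − $1,567.05 = $1,079.79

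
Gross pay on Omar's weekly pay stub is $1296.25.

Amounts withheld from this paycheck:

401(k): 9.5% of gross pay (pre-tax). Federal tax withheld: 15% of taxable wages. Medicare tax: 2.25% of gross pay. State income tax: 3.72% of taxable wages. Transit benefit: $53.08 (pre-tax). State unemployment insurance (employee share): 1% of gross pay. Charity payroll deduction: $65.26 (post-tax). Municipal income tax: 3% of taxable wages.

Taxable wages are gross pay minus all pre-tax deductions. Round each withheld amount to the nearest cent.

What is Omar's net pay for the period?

$769.37

401(k): $1296.25 × 0.095 = $123.14
Transit benefit: $53.08
Pre-tax total = $123.14 + $53.08 = $176.22
Taxable wages = $1296.25 − $176.22 = $1120.03
Federal tax withheld: $1120.03 × 0.15 = $168.00
State income tax: $1120.03 × 0.0372 = $41.67
Municipal income tax: $1120.03 × 0.03 = $33.60
State unemployment insurance (employee share): $1296.25 × 0.01 = $12.96
Medicare tax: $1296.25 × 0.0225 = $29.17
Charity payroll deduction: $65.26
Total deductions = $123.14 + $53.08 + $168.00 + $41.67 + $33.60 + $12.96 + $29.17 + $65.26 = $526.88
Net pay = $1296.25 − $526.88 = $769.37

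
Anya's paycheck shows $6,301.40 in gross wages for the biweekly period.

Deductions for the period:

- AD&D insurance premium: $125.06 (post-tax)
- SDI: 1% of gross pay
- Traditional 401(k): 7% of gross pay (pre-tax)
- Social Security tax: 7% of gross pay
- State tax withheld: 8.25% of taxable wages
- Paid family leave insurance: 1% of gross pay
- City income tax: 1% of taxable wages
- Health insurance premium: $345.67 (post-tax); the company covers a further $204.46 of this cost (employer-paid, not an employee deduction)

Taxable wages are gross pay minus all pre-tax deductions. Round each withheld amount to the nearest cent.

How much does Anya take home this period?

$4,280.38

Traditional 401(k): $6,301.40 × 0.07 = $441.10
Taxable wages = $6,301.40 − $441.10 = $5,860.30
City income tax: $5,860.30 × 0.01 = $58.60
State tax withheld: $5,860.30 × 0.0825 = $483.47
Paid family leave insurance: $6,301.40 × 0.01 = $63.01
Social Security tax: $6,301.40 × 0.07 = $441.10
SDI: $6,301.40 × 0.01 = $63.01
AD&D insurance premium: $125.06
Health insurance premium: $345.67
(Employer's $204.46 toward health insurance premium is not withheld from the employee.)
Total deductions = $441.10 + $58.60 + $483.47 + $63.01 + $441.10 + $63.01 + $125.06 + $345.67 = $2,021.02
Net pay = $6,301.40 − $2,021.02 = $4,280.38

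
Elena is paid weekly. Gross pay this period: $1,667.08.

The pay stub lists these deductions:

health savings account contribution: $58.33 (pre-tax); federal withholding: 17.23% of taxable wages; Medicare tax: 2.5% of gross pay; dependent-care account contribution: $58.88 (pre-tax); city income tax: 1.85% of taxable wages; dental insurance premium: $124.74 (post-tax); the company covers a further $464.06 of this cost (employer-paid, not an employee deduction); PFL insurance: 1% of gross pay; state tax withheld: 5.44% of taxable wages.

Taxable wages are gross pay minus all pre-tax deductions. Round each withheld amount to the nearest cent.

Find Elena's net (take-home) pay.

$986.76

Dependent-care account contribution: $58.88
Health savings account contribution: $58.33
Pre-tax total = $58.88 + $58.33 = $117.21
Taxable wages = $1,667.08 − $117.21 = $1,549.87
State tax withheld: $1,549.87 × 0.0544 = $84.31
City income tax: $1,549.87 × 0.0185 = $28.67
Federal withholding: $1,549.87 × 0.1723 = $267.04
Medicare tax: $1,667.08 × 0.025 = $41.68
PFL insurance: $1,667.08 × 0.01 = $16.67
Dental insurance premium: $124.74
(Employer's $464.06 toward dental insurance premium is not withheld from the employee.)
Total deductions = $58.88 + $58.33 + $84.31 + $28.67 + $267.04 + $41.68 + $16.67 + $124.74 = $680.32
Net pay = $1,667.08 − $680.32 = $986.76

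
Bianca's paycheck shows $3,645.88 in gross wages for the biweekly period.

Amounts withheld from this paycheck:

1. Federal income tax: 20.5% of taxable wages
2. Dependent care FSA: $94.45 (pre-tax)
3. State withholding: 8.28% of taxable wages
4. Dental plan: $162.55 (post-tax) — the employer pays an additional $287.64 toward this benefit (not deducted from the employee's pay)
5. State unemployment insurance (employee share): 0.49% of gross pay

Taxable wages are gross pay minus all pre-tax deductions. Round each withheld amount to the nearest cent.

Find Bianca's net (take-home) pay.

Dependent care FSA: $94.45
Taxable wages = $3,645.88 − $94.45 = $3,551.43
Federal income tax: $3,551.43 × 0.205 = $728.04
State withholding: $3,551.43 × 0.0828 = $294.06
State unemployment insurance (employee share): $3,645.88 × 0.0049 = $17.86
Dental plan: $162.55
(Employer's $287.64 toward dental plan is not withheld from the employee.)
Total deductions = $94.45 + $728.04 + $294.06 + $17.86 + $162.55 = $1,296.96
Net pay = $3,645.88 − $1,296.96 = $2,348.92

$2,348.92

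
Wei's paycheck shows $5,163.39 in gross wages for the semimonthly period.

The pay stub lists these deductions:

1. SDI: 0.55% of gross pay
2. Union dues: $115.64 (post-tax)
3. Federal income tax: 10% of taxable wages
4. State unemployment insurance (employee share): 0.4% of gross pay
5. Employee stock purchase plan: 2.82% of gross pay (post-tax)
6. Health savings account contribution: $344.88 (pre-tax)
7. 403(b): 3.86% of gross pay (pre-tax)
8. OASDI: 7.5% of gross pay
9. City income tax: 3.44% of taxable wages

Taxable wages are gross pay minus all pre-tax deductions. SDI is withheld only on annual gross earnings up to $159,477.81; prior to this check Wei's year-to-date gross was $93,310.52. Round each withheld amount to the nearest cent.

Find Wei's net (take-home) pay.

403(b): $5,163.39 × 0.0386 = $199.31
Health savings account contribution: $344.88
Pre-tax total = $199.31 + $344.88 = $544.19
Taxable wages = $5,163.39 − $544.19 = $4,619.20
Federal income tax: $4,619.20 × 0.1 = $461.92
City income tax: $4,619.20 × 0.0344 = $158.90
OASDI: $5,163.39 × 0.075 = $387.25
SDI: cap not yet reached, full $5,163.39 is subject → $5,163.39 × 0.0055 = $28.40
State unemployment insurance (employee share): $5,163.39 × 0.004 = $20.65
Union dues: $115.64
Employee stock purchase plan: $5,163.39 × 0.0282 = $145.61
Total deductions = $199.31 + $344.88 + $461.92 + $158.90 + $387.25 + $28.40 + $20.65 + $115.64 + $145.61 = $1,862.56
Net pay = $5,163.39 − $1,862.56 = $3,300.83

$3,300.83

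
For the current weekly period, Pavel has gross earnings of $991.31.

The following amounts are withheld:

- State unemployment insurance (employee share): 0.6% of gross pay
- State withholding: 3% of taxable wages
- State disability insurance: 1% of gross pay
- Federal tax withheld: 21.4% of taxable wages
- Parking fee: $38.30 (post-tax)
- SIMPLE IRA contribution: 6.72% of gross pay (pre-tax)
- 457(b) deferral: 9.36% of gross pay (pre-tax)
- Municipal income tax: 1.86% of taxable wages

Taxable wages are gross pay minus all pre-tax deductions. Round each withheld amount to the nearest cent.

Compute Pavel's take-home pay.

SIMPLE IRA contribution: $991.31 × 0.0672 = $66.62
457(b) deferral: $991.31 × 0.0936 = $92.79
Pre-tax total = $66.62 + $92.79 = $159.41
Taxable wages = $991.31 − $159.41 = $831.90
Municipal income tax: $831.90 × 0.0186 = $15.47
State withholding: $831.90 × 0.03 = $24.96
Federal tax withheld: $831.90 × 0.214 = $178.03
State unemployment insurance (employee share): $991.31 × 0.006 = $5.95
State disability insurance: $991.31 × 0.01 = $9.91
Parking fee: $38.30
Total deductions = $66.62 + $92.79 + $15.47 + $24.96 + $178.03 + $5.95 + $9.91 + $38.30 = $432.03
Net pay = $991.31 − $432.03 = $559.28

$559.28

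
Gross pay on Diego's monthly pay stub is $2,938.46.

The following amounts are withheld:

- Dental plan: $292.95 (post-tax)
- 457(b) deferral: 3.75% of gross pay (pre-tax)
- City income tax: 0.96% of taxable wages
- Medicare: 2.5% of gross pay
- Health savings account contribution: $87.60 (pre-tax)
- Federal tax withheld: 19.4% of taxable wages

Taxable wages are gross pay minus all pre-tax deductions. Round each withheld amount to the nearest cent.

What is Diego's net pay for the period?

Health savings account contribution: $87.60
457(b) deferral: $2,938.46 × 0.0375 = $110.19
Pre-tax total = $87.60 + $110.19 = $197.79
Taxable wages = $2,938.46 − $197.79 = $2,740.67
City income tax: $2,740.67 × 0.0096 = $26.31
Federal tax withheld: $2,740.67 × 0.194 = $531.69
Medicare: $2,938.46 × 0.025 = $73.46
Dental plan: $292.95
Total deductions = $87.60 + $110.19 + $26.31 + $531.69 + $73.46 + $292.95 = $1,122.20
Net pay = $2,938.46 − $1,122.20 = $1,816.26

$1,816.26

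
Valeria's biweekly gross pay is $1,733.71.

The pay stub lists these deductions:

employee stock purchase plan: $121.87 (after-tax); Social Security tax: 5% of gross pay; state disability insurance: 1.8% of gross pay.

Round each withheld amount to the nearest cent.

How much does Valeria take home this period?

Social Security tax: $1,733.71 × 0.05 = $86.69
State disability insurance: $1,733.71 × 0.018 = $31.21
Employee stock purchase plan: $121.87
Total deductions = $86.69 + $31.21 + $121.87 = $239.77
Net pay = $1,733.71 − $239.77 = $1,493.94

$1,493.94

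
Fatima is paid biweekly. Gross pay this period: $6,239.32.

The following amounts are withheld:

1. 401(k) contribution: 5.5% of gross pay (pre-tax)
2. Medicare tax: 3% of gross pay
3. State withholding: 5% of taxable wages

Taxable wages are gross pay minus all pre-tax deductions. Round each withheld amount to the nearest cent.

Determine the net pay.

$5,414.17

401(k) contribution: $6,239.32 × 0.055 = $343.16
Taxable wages = $6,239.32 − $343.16 = $5,896.16
State withholding: $5,896.16 × 0.05 = $294.81
Medicare tax: $6,239.32 × 0.03 = $187.18
Total deductions = $343.16 + $294.81 + $187.18 = $825.15
Net pay = $6,239.32 − $825.15 = $5,414.17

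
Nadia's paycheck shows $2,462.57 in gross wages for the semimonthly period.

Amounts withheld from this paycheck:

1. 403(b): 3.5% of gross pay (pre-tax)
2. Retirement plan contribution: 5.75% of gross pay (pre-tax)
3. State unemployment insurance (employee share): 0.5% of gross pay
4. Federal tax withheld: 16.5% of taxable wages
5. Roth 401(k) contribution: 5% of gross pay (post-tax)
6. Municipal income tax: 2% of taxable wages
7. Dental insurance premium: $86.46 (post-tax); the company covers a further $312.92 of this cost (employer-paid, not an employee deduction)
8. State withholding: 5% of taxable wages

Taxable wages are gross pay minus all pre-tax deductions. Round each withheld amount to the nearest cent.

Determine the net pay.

$1,487.70

Retirement plan contribution: $2,462.57 × 0.0575 = $141.60
403(b): $2,462.57 × 0.035 = $86.19
Pre-tax total = $141.60 + $86.19 = $227.79
Taxable wages = $2,462.57 − $227.79 = $2,234.78
Federal tax withheld: $2,234.78 × 0.165 = $368.74
State withholding: $2,234.78 × 0.05 = $111.74
Municipal income tax: $2,234.78 × 0.02 = $44.70
State unemployment insurance (employee share): $2,462.57 × 0.005 = $12.31
Roth 401(k) contribution: $2,462.57 × 0.05 = $123.13
Dental insurance premium: $86.46
(Employer's $312.92 toward dental insurance premium is not withheld from the employee.)
Total deductions = $141.60 + $86.19 + $368.74 + $111.74 + $44.70 + $12.31 + $123.13 + $86.46 = $974.87
Net pay = $2,462.57 − $974.87 = $1,487.70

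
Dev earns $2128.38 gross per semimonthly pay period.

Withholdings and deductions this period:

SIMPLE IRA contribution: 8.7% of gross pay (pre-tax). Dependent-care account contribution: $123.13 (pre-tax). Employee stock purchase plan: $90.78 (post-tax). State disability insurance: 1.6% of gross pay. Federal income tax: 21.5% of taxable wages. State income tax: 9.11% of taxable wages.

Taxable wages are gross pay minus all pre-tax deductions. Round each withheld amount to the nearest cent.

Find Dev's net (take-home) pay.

$1138.12

SIMPLE IRA contribution: $2128.38 × 0.087 = $185.17
Dependent-care account contribution: $123.13
Pre-tax total = $185.17 + $123.13 = $308.30
Taxable wages = $2128.38 − $308.30 = $1820.08
State income tax: $1820.08 × 0.0911 = $165.81
Federal income tax: $1820.08 × 0.215 = $391.32
State disability insurance: $2128.38 × 0.016 = $34.05
Employee stock purchase plan: $90.78
Total deductions = $185.17 + $123.13 + $165.81 + $391.32 + $34.05 + $90.78 = $990.26
Net pay = $2128.38 − $990.26 = $1138.12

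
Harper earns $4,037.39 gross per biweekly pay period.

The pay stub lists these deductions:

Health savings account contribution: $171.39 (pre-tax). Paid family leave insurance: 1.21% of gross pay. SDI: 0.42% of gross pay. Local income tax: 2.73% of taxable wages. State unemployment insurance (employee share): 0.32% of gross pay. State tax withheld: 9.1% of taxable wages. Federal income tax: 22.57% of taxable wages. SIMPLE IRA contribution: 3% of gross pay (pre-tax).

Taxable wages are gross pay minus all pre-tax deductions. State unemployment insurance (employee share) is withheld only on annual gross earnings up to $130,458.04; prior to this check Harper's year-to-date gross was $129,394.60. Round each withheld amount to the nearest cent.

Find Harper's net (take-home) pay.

SIMPLE IRA contribution: $4,037.39 × 0.03 = $121.12
Health savings account contribution: $171.39
Pre-tax total = $121.12 + $171.39 = $292.51
Taxable wages = $4,037.39 − $292.51 = $3,744.88
Federal income tax: $3,744.88 × 0.2257 = $845.22
State tax withheld: $3,744.88 × 0.091 = $340.78
Local income tax: $3,744.88 × 0.0273 = $102.24
Paid family leave insurance: $4,037.39 × 0.0121 = $48.85
SDI: $4,037.39 × 0.0042 = $16.96
State unemployment insurance (employee share): only $130,458.04 − $129,394.60 = $1,063.44 of this check is subject → $1,063.44 × 0.0032 = $3.40
Total deductions = $121.12 + $171.39 + $845.22 + $340.78 + $102.24 + $48.85 + $16.96 + $3.40 = $1,649.96
Net pay = $4,037.39 − $1,649.96 = $2,387.43

$2,387.43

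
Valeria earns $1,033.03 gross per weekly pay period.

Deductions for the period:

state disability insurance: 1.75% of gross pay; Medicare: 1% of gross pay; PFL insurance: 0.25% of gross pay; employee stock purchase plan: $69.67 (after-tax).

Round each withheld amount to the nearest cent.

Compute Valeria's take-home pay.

PFL insurance: $1,033.03 × 0.0025 = $2.58
State disability insurance: $1,033.03 × 0.0175 = $18.08
Medicare: $1,033.03 × 0.01 = $10.33
Employee stock purchase plan: $69.67
Total deductions = $2.58 + $18.08 + $10.33 + $69.67 = $100.66
Net pay = $1,033.03 − $100.66 = $932.37

$932.37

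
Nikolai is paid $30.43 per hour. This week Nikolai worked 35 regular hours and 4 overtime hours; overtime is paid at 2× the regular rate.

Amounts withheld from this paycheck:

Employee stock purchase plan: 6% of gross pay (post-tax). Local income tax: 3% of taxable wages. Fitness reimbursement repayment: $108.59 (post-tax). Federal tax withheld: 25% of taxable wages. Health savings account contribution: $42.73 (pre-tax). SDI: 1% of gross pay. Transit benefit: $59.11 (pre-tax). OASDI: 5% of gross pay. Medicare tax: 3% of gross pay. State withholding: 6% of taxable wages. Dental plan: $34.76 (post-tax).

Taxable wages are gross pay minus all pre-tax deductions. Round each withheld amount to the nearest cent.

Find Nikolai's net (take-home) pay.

Regular pay: 35 × $30.43 = $1065.05
Overtime pay: 4 × $30.43 × 2 = $243.44
Gross pay = $1065.05 + $243.44 = $1308.49
Health savings account contribution: $42.73
Transit benefit: $59.11
Pre-tax total = $42.73 + $59.11 = $101.84
Taxable wages = $1308.49 − $101.84 = $1206.65
Federal tax withheld: $1206.65 × 0.25 = $301.66
Local income tax: $1206.65 × 0.03 = $36.20
State withholding: $1206.65 × 0.06 = $72.40
SDI: $1308.49 × 0.01 = $13.08
Medicare tax: $1308.49 × 0.03 = $39.25
OASDI: $1308.49 × 0.05 = $65.42
Fitness reimbursement repayment: $108.59
Employee stock purchase plan: $1308.49 × 0.06 = $78.51
Dental plan: $34.76
Total deductions = $42.73 + $59.11 + $301.66 + $36.20 + $72.40 + $13.08 + $39.25 + $65.42 + $108.59 + $78.51 + $34.76 = $851.71
Net pay = $1308.49 − $851.71 = $456.78

$456.78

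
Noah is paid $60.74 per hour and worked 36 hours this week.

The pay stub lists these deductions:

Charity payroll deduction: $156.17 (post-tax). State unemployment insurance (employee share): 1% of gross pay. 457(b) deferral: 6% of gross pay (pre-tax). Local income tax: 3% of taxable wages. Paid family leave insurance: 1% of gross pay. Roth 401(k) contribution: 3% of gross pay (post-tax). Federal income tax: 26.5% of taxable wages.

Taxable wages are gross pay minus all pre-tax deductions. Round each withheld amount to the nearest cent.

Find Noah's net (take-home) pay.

$1,183.58

Gross pay: 36 × $60.74 = $2,186.64
457(b) deferral: $2,186.64 × 0.06 = $131.20
Taxable wages = $2,186.64 − $131.20 = $2,055.44
Local income tax: $2,055.44 × 0.03 = $61.66
Federal income tax: $2,055.44 × 0.265 = $544.69
State unemployment insurance (employee share): $2,186.64 × 0.01 = $21.87
Paid family leave insurance: $2,186.64 × 0.01 = $21.87
Charity payroll deduction: $156.17
Roth 401(k) contribution: $2,186.64 × 0.03 = $65.60
Total deductions = $131.20 + $61.66 + $544.69 + $21.87 + $21.87 + $156.17 + $65.60 = $1,003.06
Net pay = $2,186.64 − $1,003.06 = $1,183.58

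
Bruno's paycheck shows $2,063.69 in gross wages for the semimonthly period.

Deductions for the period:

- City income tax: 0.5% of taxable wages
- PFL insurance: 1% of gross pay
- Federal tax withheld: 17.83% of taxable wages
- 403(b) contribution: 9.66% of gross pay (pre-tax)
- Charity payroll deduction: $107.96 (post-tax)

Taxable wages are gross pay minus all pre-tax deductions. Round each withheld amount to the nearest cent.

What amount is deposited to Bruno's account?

$1,394.01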